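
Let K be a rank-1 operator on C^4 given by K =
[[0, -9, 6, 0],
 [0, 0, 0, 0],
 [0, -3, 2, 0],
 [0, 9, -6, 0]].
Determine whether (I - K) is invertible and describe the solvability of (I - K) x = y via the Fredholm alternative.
(I - K) is invertible (det(I - K) = -1 ≠ 0), so for every y in C^4 the equation (I - K) x = y has a unique solution.

K has rank 1, so it is an outer product K = u v^T: every row of K is a multiple of one row vector. Reading off the entries, u = (3, 0, 1, -3) and v = (0, -3, 2, 0) (row i of K equals u_i·v^T). A rank-one matrix u v^T satisfies K u = u (v·u) and kills the (3)-dimensional subspace v^⊥, so its characteristic polynomial is lambda^3 (lambda - v·u) with v·u = tr K = 2. Hence the eigenvalues of I - K are 1 (multiplicity 3) and 1 - (2) = -1, so det(I - K) = -1. (Direct check: I - K =
[[1, 9, -6, 0],
 [0, 1, 0, 0],
 [0, 3, -1, 0],
 [0, -9, 6, 1]]
has determinant -1.) The finite-dimensional Fredholm alternative says: either (I - K) is invertible, or ker(I - K) ≠ {0} and then range(I - K) = ker((I - K)^*)^⊥, with dim ker(I - K) = dim ker((I - K)^*). Since det(I - K) ≠ 0, 1 is not an eigenvalue of K and ker(I - K) = {0}, so we are in the first case: for every y there is a unique x = (I - K)^(-1) y. Explicitly, by the Sherman–Morrison formula, (I - u v^T)^(-1) = I + u v^T/(1 - v·u), i.e. (I - K)^(-1) = I - K.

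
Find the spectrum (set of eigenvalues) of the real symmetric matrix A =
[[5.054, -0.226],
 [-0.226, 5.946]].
sigma(A) ≈ {5, 6}

A is real symmetric, so its spectrum consists of real eigenvalues. Expanding the characteristic polynomial of the displayed matrix gives
  det(λ I - A) = p(λ) = λ^2 + (-11)λ + (30).
Solving p(λ) = 0 yields eigenvalues ≈ 5, 6. (A is shown rounded to 4 decimals, so these recover the underlying integer eigenvalues to within that precision.)
Verification: the trace of A = 11 equals the sum of eigenvalues 11, and det(A) ≈ 30.0000 matches the eigenvalue product 30.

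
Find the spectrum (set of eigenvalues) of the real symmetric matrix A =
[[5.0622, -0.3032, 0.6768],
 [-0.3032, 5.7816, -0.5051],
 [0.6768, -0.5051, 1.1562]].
sigma(A) ≈ {1, 5, 6}

A is real symmetric, so its spectrum consists of real eigenvalues. Expanding the characteristic polynomial of the displayed matrix gives
  det(λ I - A) = p(λ) = λ^3 + (-12)λ^2 + (41)λ + (-30).
Solving p(λ) = 0 yields eigenvalues ≈ 1, 5, 6. (A is shown rounded to 4 decimals, so these recover the underlying integer eigenvalues to within that precision.)
Verification: the trace of A = 12 equals the sum of eigenvalues 12, and det(A) ≈ 30.0004 matches the eigenvalue product 30.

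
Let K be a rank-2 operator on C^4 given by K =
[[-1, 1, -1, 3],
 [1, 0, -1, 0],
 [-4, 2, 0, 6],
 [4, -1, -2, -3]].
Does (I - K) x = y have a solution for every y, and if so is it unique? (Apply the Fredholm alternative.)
(I - K) is invertible (det(I - K) = 5 ≠ 0), so for every y in C^4 the equation (I - K) x = y has a unique solution.

K has rank 2 and factors as K = U V^T = u1 v1^T + u2 v2^T with u1 = (0, 1, -2, 3), v1 = (1, 0, -1, 0), u2 = (1, 0, 2, -1), v2 = (-1, 1, -1, 3) (multiplying out reproduces the displayed K). The nonzero eigenvalues of U V^T coincide with those of the 2 x 2 matrix G = V^T U = [[v1·u1, v1·u2], [v2·u1, v2·u2]] = [[2, -1], [12, -6]], and by the Sylvester determinant identity det(I_4 - U V^T) = det(I_2 - V^T U) = det([[-1, 1], [-12, 7]]) = (-1)(7) - (1)(-12) = 5. (Direct check: I - K =
[[2, -1, 1, -3],
 [-1, 1, 1, 0],
 [4, -2, 1, -6],
 [-4, 1, 2, 4]]
has determinant 5.) The finite-dimensional Fredholm alternative says: either (I - K) is invertible, or ker(I - K) ≠ {0} and then range(I - K) = ker((I - K)^*)^⊥, with dim ker(I - K) = dim ker((I - K)^*). Since det(I - K) ≠ 0, 1 is not an eigenvalue of K and ker(I - K) = {0}, so we are in the first case: for every y there is a unique x = (I - K)^(-1) y. (Explicitly, by the Woodbury identity, (I - U V^T)^(-1) = I + U (I_2 - G)^(-1) V^T.)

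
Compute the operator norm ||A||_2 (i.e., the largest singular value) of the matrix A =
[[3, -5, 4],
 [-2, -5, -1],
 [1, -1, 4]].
||A||_2 ≈ 8.2051 (= sqrt(largest eigenvalue of A^T A))

||A||_2 = sigma_max(A) = sqrt(lambda_max(A^T A)). Form the symmetric matrix M = A^T A =
[[14, -6, 18],
 [-6, 51, -19],
 [18, -19, 33]].
Its characteristic polynomial (trace, sum of principal 2x2 minors, determinant of M give the coefficients) is
  p(λ) = det(λ I - M) = λ^3 - 98λ^2 + 2138λ - 4900.
No integer candidate from the rational root theorem (±divisors of 4900) is a root, so the roots are irrational. The cubic discriminant is Δ = 4193121888 > 0, so there are three distinct real roots. p(2) = -1008 and p(3) = 659 have opposite signs, so a root lies in (2, 3); Newton's method refines it to λ ≈ 2.5916. p(28) = 84 and p(29) = -927 have opposite signs, so a root lies in (28, 29); Newton's method refines it to λ ≈ 28.0841. p(67) = -813 and p(68) = 1764 have opposite signs, so a root lies in (67, 68); Newton's method refines it to λ ≈ 67.3244. Check (Vieta): the three roots sum to 98, matching tr M = 98.
So the eigenvalues of A^T A are ≈ 2.5916, 28.0841, 67.3244 (all ≥ 0, as they must be for A^T A). The largest is λ_max ≈ 67.3244, hence ||A||_2 = sqrt(λ_max) ≈ 8.2051.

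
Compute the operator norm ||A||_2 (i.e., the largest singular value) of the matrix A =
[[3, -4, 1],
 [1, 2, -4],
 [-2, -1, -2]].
||A||_2 ≈ 5.839 (= sqrt(largest eigenvalue of A^T A))

||A||_2 = sigma_max(A) = sqrt(lambda_max(A^T A)). Form the symmetric matrix M = A^T A =
[[14, -8, 3],
 [-8, 21, -10],
 [3, -10, 21]].
Its characteristic polynomial (trace, sum of principal 2x2 minors, determinant of M give the coefficients) is
  p(λ) = det(λ I - M) = λ^3 - 56λ^2 + 856λ - 3721.
No integer candidate from the rational root theorem (±divisors of 3721) is a root, so the roots are irrational. The cubic discriminant is Δ = 11923189 > 0, so there are three distinct real roots. p(7) = -130 and p(8) = 55 have opposite signs, so a root lies in (7, 8); Newton's method refines it to λ ≈ 7.6624. p(14) = 31 and p(15) = -106 have opposite signs, so a root lies in (14, 15); Newton's method refines it to λ ≈ 14.2434. p(34) = -49 and p(35) = 514 have opposite signs, so a root lies in (34, 35); Newton's method refines it to λ ≈ 34.0942. Check (Vieta): the three roots sum to 56, matching tr M = 56.
So the eigenvalues of A^T A are ≈ 7.6624, 14.2434, 34.0942 (all ≥ 0, as they must be for A^T A). The largest is λ_max ≈ 34.0942, hence ||A||_2 = sqrt(λ_max) ≈ 5.839.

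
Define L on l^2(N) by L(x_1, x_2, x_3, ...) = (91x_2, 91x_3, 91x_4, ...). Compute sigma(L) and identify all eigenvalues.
sigma(L) = closed disk {z in C : |z| ≤ 91}; sigma_p(L) = open disk {z in C : |z| < 91}

Note L = 91·V where V is the unit left shift (V x)_k = x_{k+1}; so sigma(L) = 91·sigma(V) and ||L|| = 91||V||. ||L x||^2 = 8281sum_{k≥2} |x_k|^2 ≤ 8281||x||^2, with equality on {x : x_1 = 0}, so ||L|| = 91. For any lambda with |lambda| < 91, set r = lambda/91 (|r| < 1); the vector x = (1, r, r^2, ...) is in l^2 and satisfies L x = 91(r, r^2, ...) = lambda x, so lambda is an eigenvalue. On the boundary |lambda| = 91 the geometric series diverges, so no l^2 eigenvector exists, but these lambda lie in the approximate point spectrum. Hence sigma(L) is the closed disk of radius 91 and sigma_p(L) is the open disk.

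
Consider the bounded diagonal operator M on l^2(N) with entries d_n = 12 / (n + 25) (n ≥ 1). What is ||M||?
||M|| = 6/13 (attained at n = 1)

For M diagonal, ||M|| = sup_n |d_n| = sup_n 12/(n + 25). This is positive and strictly decreasing in n, so the supremum is attained at n = 1: d_1 = 12/(1 + 25) = 6/13. Hence ||M|| = 6/13.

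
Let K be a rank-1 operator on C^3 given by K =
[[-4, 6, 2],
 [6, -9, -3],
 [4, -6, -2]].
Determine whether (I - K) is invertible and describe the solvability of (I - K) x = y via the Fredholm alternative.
(I - K) is invertible (det(I - K) = 16 ≠ 0), so for every y in C^3 the equation (I - K) x = y has a unique solution.

K has rank 1, so it is an outer product K = u v^T: every row of K is a multiple of one row vector. Reading off the entries, u = (-2, 3, 2) and v = (2, -3, -1) (row i of K equals u_i·v^T). A rank-one matrix u v^T satisfies K u = u (v·u) and kills the (2)-dimensional subspace v^⊥, so its characteristic polynomial is lambda^2 (lambda - v·u) with v·u = tr K = -15. Hence the eigenvalues of I - K are 1 (multiplicity 2) and 1 - (-15) = 16, so det(I - K) = 16. (Direct check: I - K =
[[5, -6, -2],
 [-6, 10, 3],
 [-4, 6, 3]]
has determinant 16.) The finite-dimensional Fredholm alternative says: either (I - K) is invertible, or ker(I - K) ≠ {0} and then range(I - K) = ker((I - K)^*)^⊥, with dim ker(I - K) = dim ker((I - K)^*). Since det(I - K) ≠ 0, 1 is not an eigenvalue of K and ker(I - K) = {0}, so we are in the first case: for every y there is a unique x = (I - K)^(-1) y. Explicitly, by the Sherman–Morrison formula, (I - u v^T)^(-1) = I + u v^T/(1 - v·u), i.e. (I - K)^(-1) = I + K/(16).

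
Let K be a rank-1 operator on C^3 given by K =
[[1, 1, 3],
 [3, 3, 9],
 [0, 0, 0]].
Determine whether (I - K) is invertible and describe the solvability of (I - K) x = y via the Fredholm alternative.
(I - K) is invertible (det(I - K) = -3 ≠ 0), so for every y in C^3 the equation (I - K) x = y has a unique solution.

K has rank 1, so it is an outer product K = u v^T: every row of K is a multiple of one row vector. Reading off the entries, u = (1, 3, 0) and v = (1, 1, 3) (row i of K equals u_i·v^T). A rank-one matrix u v^T satisfies K u = u (v·u) and kills the (2)-dimensional subspace v^⊥, so its characteristic polynomial is lambda^2 (lambda - v·u) with v·u = tr K = 4. Hence the eigenvalues of I - K are 1 (multiplicity 2) and 1 - (4) = -3, so det(I - K) = -3. (Direct check: I - K =
[[0, -1, -3],
 [-3, -2, -9],
 [0, 0, 1]]
has determinant -3.) The finite-dimensional Fredholm alternative says: either (I - K) is invertible, or ker(I - K) ≠ {0} and then range(I - K) = ker((I - K)^*)^⊥, with dim ker(I - K) = dim ker((I - K)^*). Since det(I - K) ≠ 0, 1 is not an eigenvalue of K and ker(I - K) = {0}, so we are in the first case: for every y there is a unique x = (I - K)^(-1) y. Explicitly, by the Sherman–Morrison formula, (I - u v^T)^(-1) = I + u v^T/(1 - v·u), i.e. (I - K)^(-1) = I + K/(-3).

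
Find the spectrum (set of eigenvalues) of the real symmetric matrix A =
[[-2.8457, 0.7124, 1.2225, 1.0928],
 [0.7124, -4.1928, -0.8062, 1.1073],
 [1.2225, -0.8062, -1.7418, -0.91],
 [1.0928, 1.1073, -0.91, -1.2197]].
sigma(A) ≈ {-5, -4, -1, 0}

A is real symmetric, so its spectrum consists of real eigenvalues. Expanding the characteristic polynomial of the displayed matrix gives
  det(λ I - A) = p(λ) = λ^4 + (10)λ^3 + (29)λ^2 + (20)λ + (0).
Solving p(λ) = 0 yields eigenvalues ≈ -5, -4, -1, 0. (A is shown rounded to 4 decimals, so these recover the underlying integer eigenvalues to within that precision.)
Verification: the trace of A = -10 equals the sum of eigenvalues -10, and det(A) ≈ -0.0004 matches the eigenvalue product 0.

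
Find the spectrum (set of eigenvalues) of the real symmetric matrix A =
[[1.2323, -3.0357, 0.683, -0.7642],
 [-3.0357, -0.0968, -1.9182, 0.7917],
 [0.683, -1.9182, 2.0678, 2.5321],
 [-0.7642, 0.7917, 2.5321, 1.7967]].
sigma(A) ≈ {-3, -1, 4, 5}

A is real symmetric, so its spectrum consists of real eigenvalues. Expanding the characteristic polynomial of the displayed matrix gives
  det(λ I - A) = p(λ) = λ^4 + (-5)λ^3 + (-13)λ^2 + (53)λ + (59.9939).
Solving p(λ) = 0 yields eigenvalues ≈ -3, -1, 4, 5. (A is shown rounded to 4 decimals, so these recover the underlying integer eigenvalues to within that precision.)
Verification: the trace of A = 5 equals the sum of eigenvalues 5, and det(A) ≈ 59.9939 matches the eigenvalue product 60.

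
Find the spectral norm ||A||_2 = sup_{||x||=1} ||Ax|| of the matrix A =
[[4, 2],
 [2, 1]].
||A||_2 = 5 (= sqrt(largest eigenvalue of A^T A))

||A||_2 = sigma_max(A) = sqrt(lambda_max(A^T A)). Form the symmetric matrix M = A^T A =
[[20, 10],
 [10, 5]].
Its characteristic polynomial (trace, determinant of M give the coefficients) is
  p(λ) = det(λ I - M) = λ^2 - 25λ.
For λ^2 - 25λ the discriminant is 625. It is a perfect square (25^2), so the roots are rational: λ = (25 ± 25)/2 = 25, 0.
So the eigenvalues of A^T A are ≈ 0, 25 (all ≥ 0, as they must be for A^T A). The largest is λ_max = 25, hence ||A||_2 = sqrt(λ_max) = 5.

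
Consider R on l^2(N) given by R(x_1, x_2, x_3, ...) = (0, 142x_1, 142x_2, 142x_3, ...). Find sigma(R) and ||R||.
sigma(R) = closed disk {z in C : |z| ≤ 142}; ||R|| = 142

Note R = 142·U where U is the unit right shift (U x)_k = x_{k-1} (with x_0 := 0); so ||R|| = 142||U|| and sigma(R) = 142·sigma(U). ||R x||^2 = sum_{k≥1} |142x_k|^2 = 20164||x||^2, so ||R|| = 142 and sigma(R) ⊂ {|z| ≤ 142}. For any |lambda| < 142, the equation (R - lambda I) x = 0 forces x_1 = 0, then 142x_k = lambda x_{k+1} ⇒ x = 0, so R has no eigenvalues. But (R - lambda I) is not surjective for |lambda| < 142: solving (R - lambda I) x = e_1 would require x_n proportional to (lambda/142)^(-n), which is not in l^2. So every |lambda| < 142 lies in the residual spectrum. The boundary |lambda| = 142 is in the approximate point spectrum (the spectrum is closed). Hence sigma(R) is the closed disk of radius 142.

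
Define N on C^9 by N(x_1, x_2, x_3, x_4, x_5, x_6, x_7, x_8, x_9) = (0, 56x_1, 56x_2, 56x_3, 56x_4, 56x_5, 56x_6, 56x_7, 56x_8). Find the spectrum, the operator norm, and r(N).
sigma(N) = {0}; ||N|| = 56; r(N) = 0. (N is nilpotent with N^9 = 0.)

On C^9, N is a strictly lower-triangular matrix with 56 on the subdiagonal and zeros elsewhere, so its characteristic polynomial is lambda^9 and every eigenvalue is 0: sigma(N) = {0}. For the operator norm, N e_i = 56e_{i+1} for i = 1, ..., 8 and N e_9 = 0, so the singular values of N are 56 (with multiplicity 8) and 0; hence ||N|| = 56. The spectral radius r(N) = max|lambda| = 0. Note ||N|| > r(N) — characteristic of non-normal nilpotent operators. Indeed N^9 = 0.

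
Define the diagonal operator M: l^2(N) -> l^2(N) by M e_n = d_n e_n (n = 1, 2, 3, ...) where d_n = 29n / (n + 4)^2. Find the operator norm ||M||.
||M|| = 29/16 (attained at n = 4)

For M diagonal, ||M|| = sup_n |d_n|. Treat f(x) = 29x / (x + 4)^2 for real x > 0. By the quotient rule, f'(x) = 29(4 - x)/(x + 4)^3, which is positive for x < 4 and negative for x > 4. So f has a unique maximum at x = 4, and since 4 is a positive integer, the supremum over n ≥ 1 is attained at n = 4: d_4 = 29·4/(4 + 4)^2 = 29·4/64 = 29/16. Hence ||M|| = 29/16.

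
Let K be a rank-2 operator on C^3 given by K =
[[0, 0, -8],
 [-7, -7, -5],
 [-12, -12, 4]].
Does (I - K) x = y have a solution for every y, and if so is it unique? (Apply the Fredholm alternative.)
(I - K) is invertible (det(I - K) = -180 ≠ 0), so for every y in C^3 the equation (I - K) x = y has a unique solution.

K has rank 2 and factors as K = U V^T = u1 v1^T + u2 v2^T with u1 = (3, 1, -3), v1 = (2, 2, -2), u2 = (2, 3, 2), v2 = (-3, -3, -1) (multiplying out reproduces the displayed K). The nonzero eigenvalues of U V^T coincide with those of the 2 x 2 matrix G = V^T U = [[v1·u1, v1·u2], [v2·u1, v2·u2]] = [[14, 6], [-9, -17]], and by the Sylvester determinant identity det(I_3 - U V^T) = det(I_2 - V^T U) = det([[-13, -6], [9, 18]]) = (-13)(18) - (-6)(9) = -180. (Direct check: I - K =
[[1, 0, 8],
 [7, 8, 5],
 [12, 12, -3]]
has determinant -180.) The finite-dimensional Fredholm alternative says: either (I - K) is invertible, or ker(I - K) ≠ {0} and then range(I - K) = ker((I - K)^*)^⊥, with dim ker(I - K) = dim ker((I - K)^*). Since det(I - K) ≠ 0, 1 is not an eigenvalue of K and ker(I - K) = {0}, so we are in the first case: for every y there is a unique x = (I - K)^(-1) y. (Explicitly, by the Woodbury identity, (I - U V^T)^(-1) = I + U (I_2 - G)^(-1) V^T.)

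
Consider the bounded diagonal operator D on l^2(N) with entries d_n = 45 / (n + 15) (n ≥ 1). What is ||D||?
||D|| = 45/16 (attained at n = 1)

For D diagonal, ||D|| = sup_n |d_n| = sup_n 45/(n + 15). This is positive and strictly decreasing in n, so the supremum is attained at n = 1: d_1 = 45/(1 + 15) = 45/16. Hence ||D|| = 45/16.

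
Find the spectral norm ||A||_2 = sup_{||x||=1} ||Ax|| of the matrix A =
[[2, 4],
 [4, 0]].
||A||_2 = sqrt((36 + sqrt(272))/2) ≈ 5.1231 (= sqrt(largest eigenvalue of A^T A))

||A||_2 = sigma_max(A) = sqrt(lambda_max(A^T A)). Form the symmetric matrix M = A^T A =
[[20, 8],
 [8, 16]].
Its characteristic polynomial (trace, determinant of M give the coefficients) is
  p(λ) = det(λ I - M) = λ^2 - 36λ + 256.
For λ^2 - 36λ + 256 the discriminant is 272. It is nonnegative but not a perfect square, so the roots are real and irrational: λ = (36 ± sqrt(272))/2 ≈ 26.2462, 9.7538.
So the eigenvalues of A^T A are ≈ 9.7538, 26.2462 (all ≥ 0, as they must be for A^T A). The largest is λ_max = (36 + sqrt(272))/2 ≈ 26.2462, hence ||A||_2 = sqrt(λ_max) = sqrt((36 + sqrt(272))/2) ≈ 5.1231.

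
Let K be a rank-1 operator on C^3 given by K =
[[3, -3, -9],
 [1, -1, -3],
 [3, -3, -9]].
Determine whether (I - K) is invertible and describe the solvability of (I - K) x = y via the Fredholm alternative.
(I - K) is invertible (det(I - K) = 8 ≠ 0), so for every y in C^3 the equation (I - K) x = y has a unique solution.

K has rank 1, so it is an outer product K = u v^T: every row of K is a multiple of one row vector. Reading off the entries, u = (-3, -1, -3) and v = (-1, 1, 3) (row i of K equals u_i·v^T). A rank-one matrix u v^T satisfies K u = u (v·u) and kills the (2)-dimensional subspace v^⊥, so its characteristic polynomial is lambda^2 (lambda - v·u) with v·u = tr K = -7. Hence the eigenvalues of I - K are 1 (multiplicity 2) and 1 - (-7) = 8, so det(I - K) = 8. (Direct check: I - K =
[[-2, 3, 9],
 [-1, 2, 3],
 [-3, 3, 10]]
has determinant 8.) The finite-dimensional Fredholm alternative says: either (I - K) is invertible, or ker(I - K) ≠ {0} and then range(I - K) = ker((I - K)^*)^⊥, with dim ker(I - K) = dim ker((I - K)^*). Since det(I - K) ≠ 0, 1 is not an eigenvalue of K and ker(I - K) = {0}, so we are in the first case: for every y there is a unique x = (I - K)^(-1) y. Explicitly, by the Sherman–Morrison formula, (I - u v^T)^(-1) = I + u v^T/(1 - v·u), i.e. (I - K)^(-1) = I + K/(8).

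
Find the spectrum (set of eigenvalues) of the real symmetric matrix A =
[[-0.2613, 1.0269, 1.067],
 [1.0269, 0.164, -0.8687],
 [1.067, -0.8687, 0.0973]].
sigma(A) ≈ {-2, 1} (1 with multiplicity 2)

A is real symmetric, so its spectrum consists of real eigenvalues. Expanding the characteristic polynomial of the displayed matrix gives
  det(λ I - A) = p(λ) = λ^3 + (0)λ^2 + (-3)λ + (2).
Solving p(λ) = 0 yields eigenvalues ≈ -2, 1, 1. (A is shown rounded to 4 decimals, so these recover the underlying integer eigenvalues to within that precision.)
Verification: the trace of A = 0 equals the sum of eigenvalues 0, and det(A) ≈ -2.0000 matches the eigenvalue product -2.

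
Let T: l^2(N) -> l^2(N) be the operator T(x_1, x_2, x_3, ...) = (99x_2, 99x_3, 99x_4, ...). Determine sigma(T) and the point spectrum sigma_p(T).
sigma(T) = closed disk {z in C : |z| ≤ 99}; sigma_p(T) = open disk {z in C : |z| < 99}

Note T = 99·V where V is the unit left shift (V x)_k = x_{k+1}; so sigma(T) = 99·sigma(V) and ||T|| = 99||V||. ||T x||^2 = 9801sum_{k≥2} |x_k|^2 ≤ 9801||x||^2, with equality on {x : x_1 = 0}, so ||T|| = 99. For any lambda with |lambda| < 99, set r = lambda/99 (|r| < 1); the vector x = (1, r, r^2, ...) is in l^2 and satisfies T x = 99(r, r^2, ...) = lambda x, so lambda is an eigenvalue. On the boundary |lambda| = 99 the geometric series diverges, so no l^2 eigenvector exists, but these lambda lie in the approximate point spectrum. Hence sigma(T) is the closed disk of radius 99 and sigma_p(T) is the open disk.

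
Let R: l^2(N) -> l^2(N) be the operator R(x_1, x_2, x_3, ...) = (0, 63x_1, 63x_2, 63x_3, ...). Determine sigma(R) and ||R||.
sigma(R) = closed disk {z in C : |z| ≤ 63}; ||R|| = 63

Note R = 63·U where U is the unit right shift (U x)_k = x_{k-1} (with x_0 := 0); so ||R|| = 63||U|| and sigma(R) = 63·sigma(U). ||R x||^2 = sum_{k≥1} |63x_k|^2 = 3969||x||^2, so ||R|| = 63 and sigma(R) ⊂ {|z| ≤ 63}. For any |lambda| < 63, the equation (R - lambda I) x = 0 forces x_1 = 0, then 63x_k = lambda x_{k+1} ⇒ x = 0, so R has no eigenvalues. But (R - lambda I) is not surjective for |lambda| < 63: solving (R - lambda I) x = e_1 would require x_n proportional to (lambda/63)^(-n), which is not in l^2. So every |lambda| < 63 lies in the residual spectrum. The boundary |lambda| = 63 is in the approximate point spectrum (the spectrum is closed). Hence sigma(R) is the closed disk of radius 63.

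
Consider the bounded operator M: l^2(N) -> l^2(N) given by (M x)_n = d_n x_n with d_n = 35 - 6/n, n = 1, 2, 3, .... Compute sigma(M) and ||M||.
sigma(M) = {35 - 6/n : n ≥ 1} ∪ {35}; ||M|| = 35

A bounded diagonal operator on l^2 with diagonal entries d_n has spectrum equal to the closure of {d_n : n ≥ 1}: every d_n is an eigenvalue (with eigenvector e_n), so {d_n} ⊂ sigma(M); the spectrum is closed, so its closure is too; and for lambda not in the closure, (M - lambda I) has bounded inverse (the diagonal entries 1/(d_n - lambda) are bounded). For our sequence d_n = 35 - 6/n, n = 1, 2, 3, ...:
  - {d_n} = {35 - 6/n : n ≥ 1}; the only limit point is 35
  - closure = {35 - 6/n : n ≥ 1} ∪ {35}
For the norm: a diagonal operator has ||M|| = sup_n |d_n|. Here d_n = 35 - 6/n increases monotonically from d_1 = 29 toward 35, with all terms in [29, 35); so sup_n |d_n| = 35 (the supremum is the limit, not attained). So ||M|| = 35.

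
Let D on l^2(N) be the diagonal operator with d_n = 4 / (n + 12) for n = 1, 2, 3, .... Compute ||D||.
||D|| = 4/13 (attained at n = 1)

For D diagonal, ||D|| = sup_n |d_n| = sup_n 4/(n + 12). This is positive and strictly decreasing in n, so the supremum is attained at n = 1: d_1 = 4/(1 + 12) = 4/13. Hence ||D|| = 4/13.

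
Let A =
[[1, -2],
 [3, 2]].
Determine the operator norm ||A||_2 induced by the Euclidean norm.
||A||_2 = sqrt((18 + sqrt(68))/2) ≈ 3.6226 (= sqrt(largest eigenvalue of A^T A))

||A||_2 = sigma_max(A) = sqrt(lambda_max(A^T A)). Form the symmetric matrix M = A^T A =
[[10, 4],
 [4, 8]].
Its characteristic polynomial (trace, determinant of M give the coefficients) is
  p(λ) = det(λ I - M) = λ^2 - 18λ + 64.
For λ^2 - 18λ + 64 the discriminant is 68. It is nonnegative but not a perfect square, so the roots are real and irrational: λ = (18 ± sqrt(68))/2 ≈ 13.1231, 4.8769.
So the eigenvalues of A^T A are ≈ 4.8769, 13.1231 (all ≥ 0, as they must be for A^T A). The largest is λ_max = (18 + sqrt(68))/2 ≈ 13.1231, hence ||A||_2 = sqrt(λ_max) = sqrt((18 + sqrt(68))/2) ≈ 3.6226.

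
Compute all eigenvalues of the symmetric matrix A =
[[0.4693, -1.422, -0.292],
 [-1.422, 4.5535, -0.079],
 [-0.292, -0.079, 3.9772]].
sigma(A) ≈ {0, 4, 5}

A is real symmetric, so its spectrum consists of real eigenvalues. Expanding the characteristic polynomial of the displayed matrix gives
  det(λ I - A) = p(λ) = λ^3 + (-9)λ^2 + (20)λ + (0).
Solving p(λ) = 0 yields eigenvalues ≈ 0, 4, 5. (A is shown rounded to 4 decimals, so these recover the underlying integer eigenvalues to within that precision.)
Verification: the trace of A = 9 equals the sum of eigenvalues 9, and det(A) ≈ 0.0001 matches the eigenvalue product 0.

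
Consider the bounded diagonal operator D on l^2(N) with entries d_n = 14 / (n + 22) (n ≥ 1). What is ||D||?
||D|| = 14/23 (attained at n = 1)

For D diagonal, ||D|| = sup_n |d_n| = sup_n 14/(n + 22). This is positive and strictly decreasing in n, so the supremum is attained at n = 1: d_1 = 14/(1 + 22) = 14/23. Hence ||D|| = 14/23.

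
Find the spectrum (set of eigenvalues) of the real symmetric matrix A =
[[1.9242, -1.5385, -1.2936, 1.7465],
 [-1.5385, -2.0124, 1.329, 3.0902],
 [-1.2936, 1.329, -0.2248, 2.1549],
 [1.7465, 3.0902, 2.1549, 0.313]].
sigma(A) ≈ {-5, -2, 3, 4}

A is real symmetric, so its spectrum consists of real eigenvalues. Expanding the characteristic polynomial of the displayed matrix gives
  det(λ I - A) = p(λ) = λ^4 + (0)λ^3 + (-27)λ^2 + (14)λ + (120.0032).
Solving p(λ) = 0 yields eigenvalues ≈ -5, -2, 3, 4. (A is shown rounded to 4 decimals, so these recover the underlying integer eigenvalues to within that precision.)
Verification: the trace of A = 0 equals the sum of eigenvalues 0, and det(A) ≈ 120.0032 matches the eigenvalue product 120.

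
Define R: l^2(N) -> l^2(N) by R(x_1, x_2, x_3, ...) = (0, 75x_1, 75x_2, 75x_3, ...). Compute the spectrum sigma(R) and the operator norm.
sigma(R) = closed disk {z in C : |z| ≤ 75}; ||R|| = 75

Note R = 75·U where U is the unit right shift (U x)_k = x_{k-1} (with x_0 := 0); so ||R|| = 75||U|| and sigma(R) = 75·sigma(U). ||R x||^2 = sum_{k≥1} |75x_k|^2 = 5625||x||^2, so ||R|| = 75 and sigma(R) ⊂ {|z| ≤ 75}. For any |lambda| < 75, the equation (R - lambda I) x = 0 forces x_1 = 0, then 75x_k = lambda x_{k+1} ⇒ x = 0, so R has no eigenvalues. But (R - lambda I) is not surjective for |lambda| < 75: solving (R - lambda I) x = e_1 would require x_n proportional to (lambda/75)^(-n), which is not in l^2. So every |lambda| < 75 lies in the residual spectrum. The boundary |lambda| = 75 is in the approximate point spectrum (the spectrum is closed). Hence sigma(R) is the closed disk of radius 75.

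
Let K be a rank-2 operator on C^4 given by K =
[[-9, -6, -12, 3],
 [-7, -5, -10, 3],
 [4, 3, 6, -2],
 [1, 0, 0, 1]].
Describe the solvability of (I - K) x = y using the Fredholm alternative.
(I - K) is invertible (det(I - K) = -6 ≠ 0), so for every y in C^4 the equation (I - K) x = y has a unique solution.

K has rank 2 and factors as K = U V^T = u1 v1^T + u2 v2^T with u1 = (3, 3, -2, 1), v1 = (-1, -1, -2, 1), u2 = (-3, -2, 1, 1), v2 = (2, 1, 2, 0) (multiplying out reproduces the displayed K). The nonzero eigenvalues of U V^T coincide with those of the 2 x 2 matrix G = V^T U = [[v1·u1, v1·u2], [v2·u1, v2·u2]] = [[-1, 4], [5, -6]], and by the Sylvester determinant identity det(I_4 - U V^T) = det(I_2 - V^T U) = det([[2, -4], [-5, 7]]) = (2)(7) - (-4)(-5) = -6. (Direct check: I - K =
[[10, 6, 12, -3],
 [7, 6, 10, -3],
 [-4, -3, -5, 2],
 [-1, 0, 0, 0]]
has determinant -6.) The finite-dimensional Fredholm alternative says: either (I - K) is invertible, or ker(I - K) ≠ {0} and then range(I - K) = ker((I - K)^*)^⊥, with dim ker(I - K) = dim ker((I - K)^*). Since det(I - K) ≠ 0, 1 is not an eigenvalue of K and ker(I - K) = {0}, so we are in the first case: for every y there is a unique x = (I - K)^(-1) y. (Explicitly, by the Woodbury identity, (I - U V^T)^(-1) = I + U (I_2 - G)^(-1) V^T.)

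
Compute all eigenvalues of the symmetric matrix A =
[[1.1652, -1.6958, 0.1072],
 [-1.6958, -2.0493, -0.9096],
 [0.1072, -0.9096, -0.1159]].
sigma(A) ≈ {-3, 0, 2}

A is real symmetric, so its spectrum consists of real eigenvalues. Expanding the characteristic polynomial of the displayed matrix gives
  det(λ I - A) = p(λ) = λ^3 + (1)λ^2 + (-6)λ + (0).
Solving p(λ) = 0 yields eigenvalues ≈ -3, 0, 2. (A is shown rounded to 4 decimals, so these recover the underlying integer eigenvalues to within that precision.)
Verification: the trace of A = -1 equals the sum of eigenvalues -1, and det(A) ≈ 0.0003 matches the eigenvalue product 0.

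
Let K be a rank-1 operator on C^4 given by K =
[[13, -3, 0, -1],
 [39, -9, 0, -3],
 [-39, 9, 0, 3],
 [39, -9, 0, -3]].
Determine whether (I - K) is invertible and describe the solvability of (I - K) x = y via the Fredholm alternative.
(I - K) is singular (det(I - K) = 0, i.e. 1 ∈ sigma(K)). (I - K) x = y is solvable iff y ⊥ ker((I - K)^*) = span{(13, -3, 0, -1)}, i.e. iff 13y_1 - 3y_2 - y_4 = 0. When solvable, the solutions are x = y + c·(1, 3, -3, 3), c arbitrary (ker(I - K) = span{(1, 3, -3, 3)}, dimension 1).

K has rank 1, so it is an outer product K = u v^T: every row of K is a multiple of one row vector. Reading off the entries, u = (1, 3, -3, 3) and v = (13, -3, 0, -1) (row i of K equals u_i·v^T). A rank-one matrix u v^T satisfies K u = u (v·u) and kills the (3)-dimensional subspace v^⊥, so its characteristic polynomial is lambda^3 (lambda - v·u) with v·u = tr K = 1. Hence the eigenvalues of I - K are 1 (multiplicity 3) and 1 - (1) = 0, so det(I - K) = 0. (Direct check: I - K =
[[-12, 3, 0, 1],
 [-39, 10, 0, 3],
 [39, -9, 1, -3],
 [-39, 9, 0, 4]]
has determinant 0.) So 1 is an eigenvalue of K and (I - K) is not invertible. The finite-dimensional Fredholm alternative says: either (I - K) is invertible, or ker(I - K) ≠ {0} and then range(I - K) = ker((I - K)^*)^⊥, with dim ker(I - K) = dim ker((I - K)^*). We are in the second case, so we need both kernels. Kernel of I - K: (I - K) u = u - u (v·u) = u - u = 0, so ker(I - K) = span{u} = span{(1, 3, -3, 3)} (it is exactly 1-dimensional because rank(I - K) = 3). Kernel of the adjoint: K is real, so (I - K)^* = I - K^T = I - v u^T, and (I - v u^T) v = v - v (u·v) = 0; hence ker((I - K)^*) = span{v} = span{(13, -3, 0, -1)}. Therefore (I - K) x = y is solvable iff <y, v> = 0, i.e. iff 13y_1 - 3y_2 - y_4 = 0. When this holds, K y = u (v·y) = 0, so (I - K) y = y and x = y is a particular solution; the full solution set is the line x = y + c·u = y + c·(1, 3, -3, 3), c ∈ C.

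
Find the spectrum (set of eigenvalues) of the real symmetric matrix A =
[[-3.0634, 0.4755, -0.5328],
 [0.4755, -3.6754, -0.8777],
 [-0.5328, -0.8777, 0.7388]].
sigma(A) ≈ {-4, -3, 1}

A is real symmetric, so its spectrum consists of real eigenvalues. Expanding the characteristic polynomial of the displayed matrix gives
  det(λ I - A) = p(λ) = λ^3 + (6)λ^2 + (5)λ + (-12).
Solving p(λ) = 0 yields eigenvalues ≈ -4, -3, 1. (A is shown rounded to 4 decimals, so these recover the underlying integer eigenvalues to within that precision.)
Verification: the trace of A = -6 equals the sum of eigenvalues -6, and det(A) ≈ 11.9993 matches the eigenvalue product 12.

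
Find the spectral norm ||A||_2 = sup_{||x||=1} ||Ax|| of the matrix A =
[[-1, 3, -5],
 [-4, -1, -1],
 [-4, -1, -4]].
||A||_2 ≈ 7.956 (= sqrt(largest eigenvalue of A^T A))

||A||_2 = sigma_max(A) = sqrt(lambda_max(A^T A)). Form the symmetric matrix M = A^T A =
[[33, 5, 25],
 [5, 11, -10],
 [25, -10, 42]].
Its characteristic polynomial (trace, sum of principal 2x2 minors, determinant of M give the coefficients) is
  p(λ) = det(λ I - M) = λ^3 - 86λ^2 + 1461λ - 1521.
No integer candidate from the rational root theorem (±divisors of 1521) is a root, so the roots are irrational. The cubic discriminant is Δ = 2820485169 > 0, so there are three distinct real roots. p(1) = -145 and p(2) = 1065 have opposite signs, so a root lies in (1, 2); Newton's method refines it to λ ≈ 1.113. p(21) = 495 and p(22) = -355 have opposite signs, so a root lies in (21, 22); Newton's method refines it to λ ≈ 21.5885. p(63) = -765 and p(64) = 1871 have opposite signs, so a root lies in (63, 64); Newton's method refines it to λ ≈ 63.2985. Check (Vieta): the three roots sum to 86, matching tr M = 86.
So the eigenvalues of A^T A are ≈ 1.113, 21.5885, 63.2985 (all ≥ 0, as they must be for A^T A). The largest is λ_max ≈ 63.2985, hence ||A||_2 = sqrt(λ_max) ≈ 7.956.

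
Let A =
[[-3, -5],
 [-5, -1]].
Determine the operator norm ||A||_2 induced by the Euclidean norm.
||A||_2 = sqrt((60 + sqrt(1664))/2) ≈ 7.099 (= sqrt(largest eigenvalue of A^T A))

||A||_2 = sigma_max(A) = sqrt(lambda_max(A^T A)). Form the symmetric matrix M = A^T A =
[[34, 20],
 [20, 26]].
Its characteristic polynomial (trace, determinant of M give the coefficients) is
  p(λ) = det(λ I - M) = λ^2 - 60λ + 484.
For λ^2 - 60λ + 484 the discriminant is 1664. It is nonnegative but not a perfect square, so the roots are real and irrational: λ = (60 ± sqrt(1664))/2 ≈ 50.3961, 9.6039.
So the eigenvalues of A^T A are ≈ 9.6039, 50.3961 (all ≥ 0, as they must be for A^T A). The largest is λ_max = (60 + sqrt(1664))/2 ≈ 50.3961, hence ||A||_2 = sqrt(λ_max) = sqrt((60 + sqrt(1664))/2) ≈ 7.099.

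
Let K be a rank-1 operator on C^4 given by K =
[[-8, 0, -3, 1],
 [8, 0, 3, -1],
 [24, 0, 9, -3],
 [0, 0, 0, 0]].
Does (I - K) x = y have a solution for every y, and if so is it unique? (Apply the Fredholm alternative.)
(I - K) is singular (det(I - K) = 0, i.e. 1 ∈ sigma(K)). (I - K) x = y is solvable iff y ⊥ ker((I - K)^*) = span{(-8, 0, -3, 1)}, i.e. iff -8y_1 - 3y_3 + y_4 = 0. When solvable, the solutions are x = y + c·(1, -1, -3, 0), c arbitrary (ker(I - K) = span{(1, -1, -3, 0)}, dimension 1).

K has rank 1, so it is an outer product K = u v^T: every row of K is a multiple of one row vector. Reading off the entries, u = (1, -1, -3, 0) and v = (-8, 0, -3, 1) (row i of K equals u_i·v^T). A rank-one matrix u v^T satisfies K u = u (v·u) and kills the (3)-dimensional subspace v^⊥, so its characteristic polynomial is lambda^3 (lambda - v·u) with v·u = tr K = 1. Hence the eigenvalues of I - K are 1 (multiplicity 3) and 1 - (1) = 0, so det(I - K) = 0. (Direct check: I - K =
[[9, 0, 3, -1],
 [-8, 1, -3, 1],
 [-24, 0, -8, 3],
 [0, 0, 0, 1]]
has determinant 0.) So 1 is an eigenvalue of K and (I - K) is not invertible. The finite-dimensional Fredholm alternative says: either (I - K) is invertible, or ker(I - K) ≠ {0} and then range(I - K) = ker((I - K)^*)^⊥, with dim ker(I - K) = dim ker((I - K)^*). We are in the second case, so we need both kernels. Kernel of I - K: (I - K) u = u - u (v·u) = u - u = 0, so ker(I - K) = span{u} = span{(1, -1, -3, 0)} (it is exactly 1-dimensional because rank(I - K) = 3). Kernel of the adjoint: K is real, so (I - K)^* = I - K^T = I - v u^T, and (I - v u^T) v = v - v (u·v) = 0; hence ker((I - K)^*) = span{v} = span{(-8, 0, -3, 1)}. Therefore (I - K) x = y is solvable iff <y, v> = 0, i.e. iff -8y_1 - 3y_3 + y_4 = 0. When this holds, K y = u (v·y) = 0, so (I - K) y = y and x = y is a particular solution; the full solution set is the line x = y + c·u = y + c·(1, -1, -3, 0), c ∈ C.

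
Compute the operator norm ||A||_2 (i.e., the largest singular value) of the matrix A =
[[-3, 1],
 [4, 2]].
||A||_2 = sqrt((30 + sqrt(500))/2) ≈ 5.1167 (= sqrt(largest eigenvalue of A^T A))

||A||_2 = sigma_max(A) = sqrt(lambda_max(A^T A)). Form the symmetric matrix M = A^T A =
[[25, 5],
 [5, 5]].
Its characteristic polynomial (trace, determinant of M give the coefficients) is
  p(λ) = det(λ I - M) = λ^2 - 30λ + 100.
For λ^2 - 30λ + 100 the discriminant is 500. It is nonnegative but not a perfect square, so the roots are real and irrational: λ = (30 ± sqrt(500))/2 ≈ 26.1803, 3.8197.
So the eigenvalues of A^T A are ≈ 3.8197, 26.1803 (all ≥ 0, as they must be for A^T A). The largest is λ_max = (30 + sqrt(500))/2 ≈ 26.1803, hence ||A||_2 = sqrt(λ_max) = sqrt((30 + sqrt(500))/2) ≈ 5.1167.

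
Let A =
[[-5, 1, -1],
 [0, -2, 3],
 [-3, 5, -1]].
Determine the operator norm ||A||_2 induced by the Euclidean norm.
||A||_2 ≈ 7.512 (= sqrt(largest eigenvalue of A^T A))

||A||_2 = sigma_max(A) = sqrt(lambda_max(A^T A)). Form the symmetric matrix M = A^T A =
[[34, -20, 8],
 [-20, 30, -12],
 [8, -12, 11]].
Its characteristic polynomial (trace, sum of principal 2x2 minors, determinant of M give the coefficients) is
  p(λ) = det(λ I - M) = λ^3 - 75λ^2 + 1116λ - 3844.
No integer candidate from the rational root theorem (±divisors of 3844) is a root, so the roots are irrational. The cubic discriminant is Δ = 351633744 > 0, so there are three distinct real roots. p(5) = -14 and p(6) = 368 have opposite signs, so a root lies in (5, 6); Newton's method refines it to λ ≈ 5.0319. p(13) = 186 and p(14) = -176 have opposite signs, so a root lies in (13, 14); Newton's method refines it to λ ≈ 13.5375. p(56) = -932 and p(57) = 1286 have opposite signs, so a root lies in (56, 57); Newton's method refines it to λ ≈ 56.4306. Check (Vieta): the three roots sum to 75, matching tr M = 75.
So the eigenvalues of A^T A are ≈ 5.0319, 13.5375, 56.4306 (all ≥ 0, as they must be for A^T A). The largest is λ_max ≈ 56.4306, hence ||A||_2 = sqrt(λ_max) ≈ 7.512.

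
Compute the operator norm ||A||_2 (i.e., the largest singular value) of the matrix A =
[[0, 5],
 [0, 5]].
||A||_2 = sqrt(50) ≈ 7.0711 (= sqrt(largest eigenvalue of A^T A))

||A||_2 = sigma_max(A) = sqrt(lambda_max(A^T A)). Form the symmetric matrix M = A^T A =
[[0, 0],
 [0, 50]].
Its characteristic polynomial (trace, determinant of M give the coefficients) is
  p(λ) = det(λ I - M) = λ^2 - 50λ.
For λ^2 - 50λ the discriminant is 2500. It is a perfect square (50^2), so the roots are rational: λ = (50 ± 50)/2 = 50, 0.
So the eigenvalues of A^T A are ≈ 0, 50 (all ≥ 0, as they must be for A^T A). The largest is λ_max = 50, hence ||A||_2 = sqrt(λ_max) = sqrt(50) ≈ 7.0711.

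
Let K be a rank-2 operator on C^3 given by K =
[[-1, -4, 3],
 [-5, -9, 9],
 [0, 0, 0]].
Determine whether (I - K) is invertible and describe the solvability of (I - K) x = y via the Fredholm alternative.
(I - K) is singular (det(I - K) = 0, i.e. 1 ∈ sigma(K)). (I - K) x = y is solvable iff y ⊥ ker((I - K)^*) = span{(-5, 2, 3)}, i.e. iff -5y_1 + 2y_2 + 3y_3 = 0. When solvable, x is determined up to adding multiples of (-2, 1, 0) (ker(I - K) = span{(-2, 1, 0)}, dimension 1).

K has rank 2 and factors as K = U V^T = u1 v1^T + u2 v2^T with u1 = (-1, -2, 0), v1 = (-2, 3, 0), u2 = (-1, -3, 0), v2 = (3, 1, -3) (multiplying out reproduces the displayed K). The nonzero eigenvalues of U V^T coincide with those of the 2 x 2 matrix G = V^T U = [[v1·u1, v1·u2], [v2·u1, v2·u2]] = [[-4, -7], [-5, -6]], and by the Sylvester determinant identity det(I_3 - U V^T) = det(I_2 - V^T U) = det([[5, 7], [5, 7]]) = (5)(7) - (7)(5) = 0. (Direct check: I - K =
[[2, 4, -3],
 [5, 10, -9],
 [0, 0, 1]]
has determinant 0.) So 1 is an eigenvalue of K and (I - K) is not invertible. The finite-dimensional Fredholm alternative says: either (I - K) is invertible, or ker(I - K) ≠ {0} and then range(I - K) = ker((I - K)^*)^⊥, with dim ker(I - K) = dim ker((I - K)^*). We are in the second case, so we compute both kernels via the 2 x 2 reduction. If (I - U V^T) x = 0 then x = U (V^T x) lies in the column space of U; writing x = U b gives U (I_2 - G) b = 0, and since u1, u2 are independent, (I_2 - G) b = 0. With I_2 - G = [[5, 7], [5, 7]] (singular, as its determinant is 0) a null vector is b = (7, -5), so ker(I - K) = span{7·u1 + (-5)·u2} = span{(-2, 1, 0)}. For the adjoint, (I - K)^* = I - K^T = I - V U^T, and the same argument gives ker((I - K)^*) = {V a : (I_2 - G)^T a = 0}; (I_2 - G)^T = [[5, 5], [7, 7]] has null vector a = (1, -1), so ker((I - K)^*) = span{1·v1 + (-1)·v2} = span{(-5, 2, 3)}. (Both kernels are 1-dimensional, matching rank(I - K) = 2.) Therefore (I - K) x = y is solvable iff <y, (-5, 2, 3)> = 0, i.e. iff -5y_1 + 2y_2 + 3y_3 = 0; when solvable the solution set is the line x_p + c·(-2, 1, 0), c ∈ C.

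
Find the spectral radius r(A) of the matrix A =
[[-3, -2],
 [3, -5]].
r(A) = sqrt(21) ≈ 4.5826

The eigenvalues of A are the roots of its characteristic polynomial. With M = A (coefficients from the trace and determinant):
  p(λ) = det(λ I - M) = λ^2 + 8λ + 21.
For λ^2 + 8λ + 21 the discriminant is -20. It is negative, so the roots are the complex-conjugate pair λ = -4 ± (sqrt(20)/2) i ≈ -4 ± 2.2361i. For a conjugate pair the product of the roots equals the constant term, so |λ|^2 = 21 and |λ| = sqrt(21) ≈ 4.5826.
Thus the eigenvalues (to 4 decimals) are -4 ± 2.2361i (modulus 4.5826). The spectral radius is the largest modulus: r(A) = sqrt(21) ≈ 4.5826. (Cross-check: r(A) ≤ ||A||_2 ≈ 5.835; equality holds whenever A is normal, though it can also hold for some non-normal A.)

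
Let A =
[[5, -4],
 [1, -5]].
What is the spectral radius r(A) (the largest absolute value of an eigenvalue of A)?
r(A) = sqrt(84)/2 ≈ 4.5826

The eigenvalues of A are the roots of its characteristic polynomial. With M = A (coefficients from the trace and determinant):
  p(λ) = det(λ I - M) = λ^2 - 21.
For λ^2 - 21 the discriminant is 84. It is nonnegative but not a perfect square, so the roots are real and irrational: λ = ± sqrt(84)/2 ≈ 4.5826, -4.5826.
Thus the eigenvalues (to 4 decimals) are 4.5826 (modulus 4.5826); -4.5826 (modulus 4.5826). The spectral radius is the largest modulus: r(A) = sqrt(84)/2 ≈ 4.5826. (Cross-check: r(A) ≤ ||A||_2 ≈ 7.7202; equality holds whenever A is normal, though it can also hold for some non-normal A.)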